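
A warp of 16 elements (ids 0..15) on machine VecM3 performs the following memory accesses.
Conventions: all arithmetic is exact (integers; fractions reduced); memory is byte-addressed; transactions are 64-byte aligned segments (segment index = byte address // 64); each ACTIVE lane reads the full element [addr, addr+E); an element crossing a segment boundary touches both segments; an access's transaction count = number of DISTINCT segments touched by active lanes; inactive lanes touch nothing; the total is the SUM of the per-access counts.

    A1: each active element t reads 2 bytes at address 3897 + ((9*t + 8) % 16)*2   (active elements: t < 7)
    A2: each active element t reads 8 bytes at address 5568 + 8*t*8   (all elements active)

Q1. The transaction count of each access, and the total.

A1: 2 transactions
A2: 16 transactions

Answer: 2,16; total 18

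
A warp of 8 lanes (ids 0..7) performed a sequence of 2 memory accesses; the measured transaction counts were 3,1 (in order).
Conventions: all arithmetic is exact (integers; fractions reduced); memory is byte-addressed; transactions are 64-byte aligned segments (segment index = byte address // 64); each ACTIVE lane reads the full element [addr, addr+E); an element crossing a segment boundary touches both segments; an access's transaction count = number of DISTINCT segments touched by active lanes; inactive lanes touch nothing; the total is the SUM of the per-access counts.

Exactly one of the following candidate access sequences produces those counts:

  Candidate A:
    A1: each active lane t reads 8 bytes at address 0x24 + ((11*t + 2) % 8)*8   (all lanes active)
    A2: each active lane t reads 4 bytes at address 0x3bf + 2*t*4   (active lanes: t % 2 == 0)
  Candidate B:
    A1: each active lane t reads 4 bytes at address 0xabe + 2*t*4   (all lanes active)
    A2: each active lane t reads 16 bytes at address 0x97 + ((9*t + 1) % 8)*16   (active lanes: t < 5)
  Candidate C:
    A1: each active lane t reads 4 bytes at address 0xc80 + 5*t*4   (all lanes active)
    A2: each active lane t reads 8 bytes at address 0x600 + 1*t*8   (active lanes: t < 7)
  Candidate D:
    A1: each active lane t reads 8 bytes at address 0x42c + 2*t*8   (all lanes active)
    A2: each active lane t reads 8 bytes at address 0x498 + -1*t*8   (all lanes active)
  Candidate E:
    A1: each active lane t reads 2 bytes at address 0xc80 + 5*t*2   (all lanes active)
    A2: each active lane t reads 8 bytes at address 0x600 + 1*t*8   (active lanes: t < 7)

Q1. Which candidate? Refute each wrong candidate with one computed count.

A: A1 gives 2 transactions, not 3
B: A1 gives 2 transactions, not 3
D: A2 gives 2 transactions, not 1
E: A1 gives 2 transactions, not 3
C: all counts match (3,1)

Answer: C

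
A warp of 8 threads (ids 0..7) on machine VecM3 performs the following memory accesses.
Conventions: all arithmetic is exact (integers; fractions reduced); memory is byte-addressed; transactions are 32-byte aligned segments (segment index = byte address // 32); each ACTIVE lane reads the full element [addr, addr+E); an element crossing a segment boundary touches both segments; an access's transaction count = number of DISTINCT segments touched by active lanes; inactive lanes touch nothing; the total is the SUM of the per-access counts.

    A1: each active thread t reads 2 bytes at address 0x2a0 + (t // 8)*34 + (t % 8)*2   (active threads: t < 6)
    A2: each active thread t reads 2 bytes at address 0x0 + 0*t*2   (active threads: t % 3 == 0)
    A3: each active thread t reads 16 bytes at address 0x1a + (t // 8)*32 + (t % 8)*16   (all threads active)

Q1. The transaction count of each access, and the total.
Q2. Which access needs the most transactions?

A1: 1 transaction
A2: 1 transaction
A3: 5 transactions

Answer: 1,1,5; total 7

Answer: A3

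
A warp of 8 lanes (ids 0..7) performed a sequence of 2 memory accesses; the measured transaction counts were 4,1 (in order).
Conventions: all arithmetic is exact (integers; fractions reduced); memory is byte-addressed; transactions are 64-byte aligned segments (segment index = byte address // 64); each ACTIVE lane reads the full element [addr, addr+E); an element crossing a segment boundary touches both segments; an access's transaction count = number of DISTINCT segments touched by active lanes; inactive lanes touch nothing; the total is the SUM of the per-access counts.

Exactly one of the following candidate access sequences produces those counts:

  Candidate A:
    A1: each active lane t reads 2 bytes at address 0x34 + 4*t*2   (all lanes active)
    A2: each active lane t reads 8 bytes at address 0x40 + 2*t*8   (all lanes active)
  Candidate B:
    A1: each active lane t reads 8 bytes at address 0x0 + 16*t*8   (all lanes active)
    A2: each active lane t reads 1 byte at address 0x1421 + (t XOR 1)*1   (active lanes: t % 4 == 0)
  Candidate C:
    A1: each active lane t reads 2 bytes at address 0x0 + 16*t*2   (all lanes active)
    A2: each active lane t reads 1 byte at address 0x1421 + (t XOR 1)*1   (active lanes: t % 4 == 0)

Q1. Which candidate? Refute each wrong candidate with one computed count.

A: A1 gives 2 transactions, not 4
B: A1 gives 8 transactions, not 4
C: all counts match (4,1)

Answer: C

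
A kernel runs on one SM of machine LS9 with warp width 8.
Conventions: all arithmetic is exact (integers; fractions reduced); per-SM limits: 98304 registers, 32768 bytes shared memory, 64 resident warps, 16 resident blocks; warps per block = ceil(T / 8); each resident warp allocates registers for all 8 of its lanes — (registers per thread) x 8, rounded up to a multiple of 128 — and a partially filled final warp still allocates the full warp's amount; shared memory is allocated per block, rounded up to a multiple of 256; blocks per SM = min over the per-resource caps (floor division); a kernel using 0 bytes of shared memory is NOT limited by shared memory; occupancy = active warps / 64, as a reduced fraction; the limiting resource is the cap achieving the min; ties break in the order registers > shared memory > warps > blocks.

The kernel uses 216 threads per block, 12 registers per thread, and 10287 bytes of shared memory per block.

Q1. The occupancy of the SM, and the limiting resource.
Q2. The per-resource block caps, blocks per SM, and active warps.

Answer: occupancy 27/32, limited by warps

registers: 28 blocks
shared memory: 3 blocks
warps: 2 blocks
blocks: 16 blocks

Answer: 2 blocks, 54 active warps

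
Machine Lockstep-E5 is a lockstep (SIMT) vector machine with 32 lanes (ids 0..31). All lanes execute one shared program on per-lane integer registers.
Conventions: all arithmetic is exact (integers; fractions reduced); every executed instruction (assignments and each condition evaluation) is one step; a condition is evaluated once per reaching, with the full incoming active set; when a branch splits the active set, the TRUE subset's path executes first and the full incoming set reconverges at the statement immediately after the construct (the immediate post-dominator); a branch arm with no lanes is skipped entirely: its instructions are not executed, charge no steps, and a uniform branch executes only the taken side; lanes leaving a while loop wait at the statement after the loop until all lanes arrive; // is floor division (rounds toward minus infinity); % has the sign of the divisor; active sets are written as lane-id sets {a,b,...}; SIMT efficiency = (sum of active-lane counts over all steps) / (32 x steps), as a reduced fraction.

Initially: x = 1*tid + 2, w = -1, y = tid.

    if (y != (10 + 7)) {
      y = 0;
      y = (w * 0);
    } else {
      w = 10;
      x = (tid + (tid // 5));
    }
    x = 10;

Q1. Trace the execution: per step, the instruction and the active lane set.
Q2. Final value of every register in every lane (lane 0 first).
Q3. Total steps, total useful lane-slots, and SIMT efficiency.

step 0: eval (y != (10 + 7))         {0,1,2,3,4,5,6,7,8,9,10,11,12,13,14,15,16,17,18,19,20,21,22,23,24,25,26,27,28,29,30,31}
step 1: y <- 0                       {0,1,2,3,4,5,6,7,8,9,10,11,12,13,14,15,16,18,19,20,21,22,23,24,25,26,27,28,29,30,31}
step 2: y <- (w * 0)                 {0,1,2,3,4,5,6,7,8,9,10,11,12,13,14,15,16,18,19,20,21,22,23,24,25,26,27,28,29,30,31}
step 3: w <- 10                      {17}
step 4: x <- (tid + (tid // 5))      {17}
step 5: x <- 10                      {0,1,2,3,4,5,6,7,8,9,10,11,12,13,14,15,16,17,18,19,20,21,22,23,24,25,26,27,28,29,30,31}

Answer: 6 steps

x: 10,10,10,10,10,10,10,10,10,10,10,10,10,10,10,10,10,10,10,10,10,10,10,10,10,10,10,10,10,10,10,10
w: -1,-1,-1,-1,-1,-1,-1,-1,-1,-1,-1,-1,-1,-1,-1,-1,-1,10,-1,-1,-1,-1,-1,-1,-1,-1,-1,-1,-1,-1,-1,-1
y: 0,0,0,0,0,0,0,0,0,0,0,0,0,0,0,0,0,17,0,0,0,0,0,0,0,0,0,0,0,0,0,0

steps = 6; useful = 128; efficiency = 128/192 = 2/3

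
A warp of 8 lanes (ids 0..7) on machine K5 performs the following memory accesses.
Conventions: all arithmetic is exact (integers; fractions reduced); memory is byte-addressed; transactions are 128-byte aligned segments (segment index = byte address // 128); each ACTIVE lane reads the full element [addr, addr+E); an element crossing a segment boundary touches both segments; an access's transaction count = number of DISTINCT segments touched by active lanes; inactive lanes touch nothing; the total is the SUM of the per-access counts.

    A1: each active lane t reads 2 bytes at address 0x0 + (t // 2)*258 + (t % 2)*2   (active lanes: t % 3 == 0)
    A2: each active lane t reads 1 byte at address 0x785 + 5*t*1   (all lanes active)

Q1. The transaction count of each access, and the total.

A1: 3 transactions
A2: 1 transaction

Answer: 3,1; total 4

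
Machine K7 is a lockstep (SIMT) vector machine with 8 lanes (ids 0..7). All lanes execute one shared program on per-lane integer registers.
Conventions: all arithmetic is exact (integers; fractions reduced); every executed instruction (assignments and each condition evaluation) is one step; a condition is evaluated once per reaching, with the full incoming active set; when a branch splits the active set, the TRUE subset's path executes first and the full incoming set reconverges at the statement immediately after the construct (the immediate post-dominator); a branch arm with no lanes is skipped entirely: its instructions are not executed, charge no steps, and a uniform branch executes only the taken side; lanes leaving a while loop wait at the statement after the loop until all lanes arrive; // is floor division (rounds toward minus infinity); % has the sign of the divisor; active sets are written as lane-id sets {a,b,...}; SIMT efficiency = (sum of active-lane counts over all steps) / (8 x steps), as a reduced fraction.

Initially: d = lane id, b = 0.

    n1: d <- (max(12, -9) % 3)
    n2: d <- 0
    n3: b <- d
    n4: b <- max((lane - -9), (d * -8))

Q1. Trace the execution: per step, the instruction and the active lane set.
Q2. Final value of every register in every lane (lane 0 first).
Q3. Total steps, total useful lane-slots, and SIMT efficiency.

step 0: d <- (max(12, -9) % 3)       {0,1,2,3,4,5,6,7}
step 1: d <- 0                       {0,1,2,3,4,5,6,7}
step 2: b <- d                       {0,1,2,3,4,5,6,7}
step 3: b <- max((lane - -9), (d * -8)) {0,1,2,3,4,5,6,7}

Answer: 4 steps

d: 0,0,0,0,0,0,0,0
b: 9,10,11,12,13,14,15,16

steps = 4; useful = 32; efficiency = 32/32 = 1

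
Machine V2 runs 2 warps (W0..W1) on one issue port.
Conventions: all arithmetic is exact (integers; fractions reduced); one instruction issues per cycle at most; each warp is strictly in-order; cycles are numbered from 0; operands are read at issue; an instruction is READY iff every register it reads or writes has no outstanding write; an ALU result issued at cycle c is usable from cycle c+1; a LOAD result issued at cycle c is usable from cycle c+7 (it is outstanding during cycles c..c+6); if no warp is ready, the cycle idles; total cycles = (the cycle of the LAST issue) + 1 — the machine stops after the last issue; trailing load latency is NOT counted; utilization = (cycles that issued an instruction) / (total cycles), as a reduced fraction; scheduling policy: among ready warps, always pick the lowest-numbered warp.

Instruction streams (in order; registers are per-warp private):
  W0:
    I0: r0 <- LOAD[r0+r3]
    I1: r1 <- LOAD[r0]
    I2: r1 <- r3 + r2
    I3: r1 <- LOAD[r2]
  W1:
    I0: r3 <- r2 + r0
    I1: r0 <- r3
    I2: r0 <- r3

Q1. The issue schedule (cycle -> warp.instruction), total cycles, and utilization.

cycle 0: W0.I0
cycle 1: W1.I0
cycle 2: W1.I1
cycle 3: W1.I2
cycle 4: idle
cycle 5: idle
cycle 6: idle
cycle 7: W0.I1
cycle 8: idle
cycle 9: idle
cycle 10: idle
cycle 11: idle
cycle 12: idle
cycle 13: idle
cycle 14: W0.I2
cycle 15: W0.I3

Answer: 16 cycles, utilization 7/16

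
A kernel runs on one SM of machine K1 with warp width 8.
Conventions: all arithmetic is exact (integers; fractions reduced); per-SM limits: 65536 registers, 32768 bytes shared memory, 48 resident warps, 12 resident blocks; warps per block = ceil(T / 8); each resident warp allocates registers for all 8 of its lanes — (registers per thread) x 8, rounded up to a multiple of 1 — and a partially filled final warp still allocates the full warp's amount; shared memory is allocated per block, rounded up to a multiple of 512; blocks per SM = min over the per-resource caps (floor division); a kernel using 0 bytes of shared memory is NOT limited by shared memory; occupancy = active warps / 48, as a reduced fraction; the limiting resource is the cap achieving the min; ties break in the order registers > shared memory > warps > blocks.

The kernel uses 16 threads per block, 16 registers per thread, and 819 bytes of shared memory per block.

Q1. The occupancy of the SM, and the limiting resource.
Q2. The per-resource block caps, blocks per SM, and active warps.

Answer: occupancy 1/2, limited by blocks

registers: 256 blocks
shared memory: 32 blocks
warps: 24 blocks
blocks: 12 blocks

Answer: 12 blocks, 24 active warps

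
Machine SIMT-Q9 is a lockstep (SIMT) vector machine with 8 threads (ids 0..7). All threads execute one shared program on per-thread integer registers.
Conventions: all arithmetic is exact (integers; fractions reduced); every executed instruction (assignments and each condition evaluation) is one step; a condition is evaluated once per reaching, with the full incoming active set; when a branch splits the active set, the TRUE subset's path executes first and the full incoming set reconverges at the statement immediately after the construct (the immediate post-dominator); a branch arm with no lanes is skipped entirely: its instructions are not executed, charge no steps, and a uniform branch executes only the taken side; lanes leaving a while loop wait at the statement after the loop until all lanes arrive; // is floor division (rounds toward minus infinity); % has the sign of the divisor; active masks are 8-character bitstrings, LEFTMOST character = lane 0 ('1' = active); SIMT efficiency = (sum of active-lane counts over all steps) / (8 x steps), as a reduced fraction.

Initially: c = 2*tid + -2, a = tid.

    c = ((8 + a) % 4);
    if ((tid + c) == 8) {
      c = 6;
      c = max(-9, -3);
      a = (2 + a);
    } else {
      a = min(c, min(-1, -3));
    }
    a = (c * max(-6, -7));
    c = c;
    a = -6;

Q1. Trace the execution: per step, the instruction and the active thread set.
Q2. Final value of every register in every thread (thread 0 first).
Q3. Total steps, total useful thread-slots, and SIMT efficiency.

step 0: c <- ((8 + a) % 4)           11111111
step 1: eval ((tid + c) == 8)        11111111
step 2: c <- 6                       00000010
step 3: c <- max(-9, -3)             00000010
step 4: a <- (2 + a)                 00000010
step 5: a <- min(c, min(-1, -3))     11111101
step 6: a <- (c * max(-6, -7))       11111111
step 7: c <- c                       11111111
step 8: a <- -6                      11111111

Answer: 9 steps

c: 0,1,2,3,0,1,-3,3
a: -6,-6,-6,-6,-6,-6,-6,-6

steps = 9; useful = 50; efficiency = 50/72 = 25/36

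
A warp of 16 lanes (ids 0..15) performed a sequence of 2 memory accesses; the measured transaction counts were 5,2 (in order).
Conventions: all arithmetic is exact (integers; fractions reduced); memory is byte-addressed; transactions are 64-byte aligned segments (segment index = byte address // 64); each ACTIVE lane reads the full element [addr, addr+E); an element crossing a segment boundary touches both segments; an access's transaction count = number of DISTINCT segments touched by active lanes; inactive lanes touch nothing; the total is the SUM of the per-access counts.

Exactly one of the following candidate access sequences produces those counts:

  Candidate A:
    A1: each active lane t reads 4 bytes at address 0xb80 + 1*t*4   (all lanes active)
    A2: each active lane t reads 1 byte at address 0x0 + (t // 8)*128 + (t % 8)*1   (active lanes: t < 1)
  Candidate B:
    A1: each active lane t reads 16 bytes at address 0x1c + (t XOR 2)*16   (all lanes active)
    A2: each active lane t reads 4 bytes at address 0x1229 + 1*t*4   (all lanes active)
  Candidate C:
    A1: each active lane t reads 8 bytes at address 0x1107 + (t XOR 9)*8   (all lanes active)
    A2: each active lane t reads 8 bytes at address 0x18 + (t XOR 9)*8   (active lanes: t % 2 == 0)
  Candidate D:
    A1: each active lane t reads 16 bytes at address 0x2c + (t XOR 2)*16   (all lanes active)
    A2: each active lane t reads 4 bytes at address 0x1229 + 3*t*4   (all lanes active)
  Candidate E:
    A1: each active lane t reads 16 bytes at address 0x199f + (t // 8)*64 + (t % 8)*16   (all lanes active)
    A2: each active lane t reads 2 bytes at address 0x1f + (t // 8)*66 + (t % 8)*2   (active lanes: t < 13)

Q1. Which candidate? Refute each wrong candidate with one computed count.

A: A1 gives 1 transaction, not 5
C: A1 gives 3 transactions, not 5
D: A2 gives 4 transactions, not 2
E: A1 gives 4 transactions, not 5
B: all counts match (5,2)

Answer: B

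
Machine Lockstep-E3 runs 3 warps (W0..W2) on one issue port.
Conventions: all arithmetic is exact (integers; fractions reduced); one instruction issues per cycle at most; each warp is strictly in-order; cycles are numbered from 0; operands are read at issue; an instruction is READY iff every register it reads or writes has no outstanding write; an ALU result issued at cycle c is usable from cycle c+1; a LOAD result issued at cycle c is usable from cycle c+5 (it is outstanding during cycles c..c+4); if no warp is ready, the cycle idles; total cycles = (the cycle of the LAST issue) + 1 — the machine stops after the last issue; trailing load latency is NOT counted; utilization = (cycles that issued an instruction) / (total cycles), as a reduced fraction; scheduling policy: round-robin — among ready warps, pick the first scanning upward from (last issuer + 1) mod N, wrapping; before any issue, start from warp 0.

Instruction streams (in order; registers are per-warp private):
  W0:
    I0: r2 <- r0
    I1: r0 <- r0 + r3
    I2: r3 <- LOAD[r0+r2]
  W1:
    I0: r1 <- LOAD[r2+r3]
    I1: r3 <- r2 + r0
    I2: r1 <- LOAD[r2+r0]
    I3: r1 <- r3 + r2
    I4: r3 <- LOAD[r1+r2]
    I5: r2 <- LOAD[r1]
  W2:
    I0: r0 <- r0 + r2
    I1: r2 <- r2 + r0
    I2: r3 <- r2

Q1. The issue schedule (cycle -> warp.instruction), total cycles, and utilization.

cycle 0: W0.I0
cycle 1: W1.I0
cycle 2: W2.I0
cycle 3: W0.I1
cycle 4: W1.I1
cycle 5: W2.I1
cycle 6: W0.I2
cycle 7: W1.I2
cycle 8: W2.I2
cycle 9: idle
cycle 10: idle
cycle 11: idle
cycle 12: W1.I3
cycle 13: W1.I4
cycle 14: W1.I5

Answer: 15 cycles, utilization 4/5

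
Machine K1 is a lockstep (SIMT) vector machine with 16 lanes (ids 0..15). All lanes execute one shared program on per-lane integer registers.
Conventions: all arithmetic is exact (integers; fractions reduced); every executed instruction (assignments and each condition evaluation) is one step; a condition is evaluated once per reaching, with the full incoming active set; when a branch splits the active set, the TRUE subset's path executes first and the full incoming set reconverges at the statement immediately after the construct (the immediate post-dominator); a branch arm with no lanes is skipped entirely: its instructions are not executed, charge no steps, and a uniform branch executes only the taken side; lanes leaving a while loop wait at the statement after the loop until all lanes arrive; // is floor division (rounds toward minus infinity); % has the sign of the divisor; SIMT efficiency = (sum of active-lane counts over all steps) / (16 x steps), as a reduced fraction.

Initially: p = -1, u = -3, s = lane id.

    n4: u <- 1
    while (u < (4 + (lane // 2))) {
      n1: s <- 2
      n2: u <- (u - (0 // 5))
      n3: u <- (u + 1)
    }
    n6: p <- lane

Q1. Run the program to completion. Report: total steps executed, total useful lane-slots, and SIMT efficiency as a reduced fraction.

Answer: 43 steps, 464 useful, 29/43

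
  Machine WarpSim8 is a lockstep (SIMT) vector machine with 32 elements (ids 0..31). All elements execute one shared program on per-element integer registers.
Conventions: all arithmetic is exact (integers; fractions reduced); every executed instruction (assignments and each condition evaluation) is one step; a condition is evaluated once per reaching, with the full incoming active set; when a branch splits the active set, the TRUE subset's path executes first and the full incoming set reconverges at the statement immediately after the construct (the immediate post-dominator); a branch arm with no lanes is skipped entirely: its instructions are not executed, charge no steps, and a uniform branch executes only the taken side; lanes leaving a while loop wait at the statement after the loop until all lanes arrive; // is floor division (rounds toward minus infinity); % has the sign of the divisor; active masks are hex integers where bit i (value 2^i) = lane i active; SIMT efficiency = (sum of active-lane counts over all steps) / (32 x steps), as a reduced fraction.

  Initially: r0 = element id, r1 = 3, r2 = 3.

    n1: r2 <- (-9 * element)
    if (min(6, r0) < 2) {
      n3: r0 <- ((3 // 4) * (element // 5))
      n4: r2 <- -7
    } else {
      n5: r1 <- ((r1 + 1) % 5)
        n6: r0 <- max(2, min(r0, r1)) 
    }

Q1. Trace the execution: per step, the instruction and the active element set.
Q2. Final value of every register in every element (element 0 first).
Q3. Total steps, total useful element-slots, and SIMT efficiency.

step 0: r2 <- (-9 * element)         0xffffffff
step 1: eval (min(6, r0) < 2)        0xffffffff
step 2: r0 <- ((3 // 4) * (element // 5)) 0x00000003
step 3: r2 <- -7                     0x00000003
step 4: r1 <- ((r1 + 1) % 5)         0xfffffffc
step 5: r0 <- max(2, min(r0, r1))    0xfffffffc

Answer: 6 steps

r0: 0,0,2,3,4,4,4,4,4,4,4,4,4,4,4,4,4,4,4,4,4,4,4,4,4,4,4,4,4,4,4,4
r1: 3,3,4,4,4,4,4,4,4,4,4,4,4,4,4,4,4,4,4,4,4,4,4,4,4,4,4,4,4,4,4,4
r2: -7,-7,-18,-27,-36,-45,-54,-63,-72,-81,-90,-99,-108,-117,-126,-135,-144,-153,-162,-171,-180,-189,-198,-207,-216,-225,-234,-243,-252,-261,-270,-279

steps = 6; useful = 128; efficiency = 128/192 = 2/3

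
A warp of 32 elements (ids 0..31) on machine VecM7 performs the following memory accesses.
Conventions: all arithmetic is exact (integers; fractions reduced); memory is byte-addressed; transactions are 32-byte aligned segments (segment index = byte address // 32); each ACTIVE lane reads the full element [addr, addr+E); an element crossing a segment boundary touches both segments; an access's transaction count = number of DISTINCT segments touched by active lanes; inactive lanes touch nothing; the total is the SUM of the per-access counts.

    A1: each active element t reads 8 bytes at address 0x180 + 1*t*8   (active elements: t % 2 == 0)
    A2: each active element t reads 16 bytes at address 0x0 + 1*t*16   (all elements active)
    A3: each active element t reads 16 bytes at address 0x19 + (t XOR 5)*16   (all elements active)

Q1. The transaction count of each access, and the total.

A1: 8 transactions
A2: 16 transactions
A3: 17 transactions

Answer: 8,16,17; total 41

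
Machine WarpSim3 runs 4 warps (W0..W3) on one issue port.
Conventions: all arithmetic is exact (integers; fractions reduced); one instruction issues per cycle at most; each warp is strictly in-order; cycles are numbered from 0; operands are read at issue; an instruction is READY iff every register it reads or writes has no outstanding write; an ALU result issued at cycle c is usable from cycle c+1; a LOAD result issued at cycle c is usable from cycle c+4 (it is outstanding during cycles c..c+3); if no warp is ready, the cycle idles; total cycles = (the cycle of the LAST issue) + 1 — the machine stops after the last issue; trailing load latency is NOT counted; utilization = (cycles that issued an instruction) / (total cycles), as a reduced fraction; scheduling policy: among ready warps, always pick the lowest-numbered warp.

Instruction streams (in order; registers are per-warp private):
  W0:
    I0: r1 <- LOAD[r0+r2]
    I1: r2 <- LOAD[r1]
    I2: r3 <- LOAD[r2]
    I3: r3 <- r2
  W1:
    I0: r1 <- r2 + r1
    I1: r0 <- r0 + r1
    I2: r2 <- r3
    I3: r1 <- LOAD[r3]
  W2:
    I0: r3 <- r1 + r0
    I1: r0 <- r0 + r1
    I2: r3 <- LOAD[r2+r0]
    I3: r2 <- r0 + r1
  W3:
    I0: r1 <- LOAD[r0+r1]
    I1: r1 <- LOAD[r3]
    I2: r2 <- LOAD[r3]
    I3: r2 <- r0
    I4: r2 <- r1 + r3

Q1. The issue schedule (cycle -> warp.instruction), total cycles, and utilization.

cycle 0: W0.I0
cycle 1: W1.I0
cycle 2: W1.I1
cycle 3: W1.I2
cycle 4: W0.I1
cycle 5: W1.I3
cycle 6: W2.I0
cycle 7: W2.I1
cycle 8: W0.I2
cycle 9: W2.I2
cycle 10: W2.I3
cycle 11: W3.I0
cycle 12: W0.I3
cycle 13: idle
cycle 14: idle
cycle 15: W3.I1
cycle 16: W3.I2
cycle 17: idle
cycle 18: idle
cycle 19: idle
cycle 20: W3.I3
cycle 21: W3.I4

Answer: 22 cycles, utilization 17/22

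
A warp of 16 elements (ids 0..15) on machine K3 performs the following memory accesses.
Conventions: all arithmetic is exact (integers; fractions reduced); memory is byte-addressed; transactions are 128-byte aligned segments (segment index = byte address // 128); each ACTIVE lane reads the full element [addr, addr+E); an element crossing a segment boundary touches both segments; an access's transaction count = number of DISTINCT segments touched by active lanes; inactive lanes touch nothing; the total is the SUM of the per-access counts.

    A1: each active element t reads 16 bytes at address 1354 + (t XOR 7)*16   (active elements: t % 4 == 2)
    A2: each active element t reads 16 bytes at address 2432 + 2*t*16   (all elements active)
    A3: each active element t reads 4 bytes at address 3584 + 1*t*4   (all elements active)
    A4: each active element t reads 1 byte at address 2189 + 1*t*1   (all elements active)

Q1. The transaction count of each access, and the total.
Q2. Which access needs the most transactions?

A1: 3 transactions
A2: 4 transactions
A3: 1 transaction
A4: 1 transaction

Answer: 3,4,1,1; total 9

Answer: A2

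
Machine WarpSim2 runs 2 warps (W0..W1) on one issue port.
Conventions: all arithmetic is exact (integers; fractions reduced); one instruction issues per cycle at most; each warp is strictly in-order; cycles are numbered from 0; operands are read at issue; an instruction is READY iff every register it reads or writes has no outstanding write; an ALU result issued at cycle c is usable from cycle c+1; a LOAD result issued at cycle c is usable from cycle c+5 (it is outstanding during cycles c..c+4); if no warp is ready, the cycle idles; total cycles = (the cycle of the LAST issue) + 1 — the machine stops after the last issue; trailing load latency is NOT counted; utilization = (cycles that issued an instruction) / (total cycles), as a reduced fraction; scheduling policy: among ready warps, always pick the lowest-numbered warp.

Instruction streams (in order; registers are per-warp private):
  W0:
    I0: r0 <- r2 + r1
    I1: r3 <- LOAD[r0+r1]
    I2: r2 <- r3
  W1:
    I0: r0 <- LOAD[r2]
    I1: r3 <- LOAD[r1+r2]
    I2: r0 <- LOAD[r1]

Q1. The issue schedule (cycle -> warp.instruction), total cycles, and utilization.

cycle 0: W0.I0
cycle 1: W0.I1
cycle 2: W1.I0
cycle 3: W1.I1
cycle 4: idle
cycle 5: idle
cycle 6: W0.I2
cycle 7: W1.I2

Answer: 8 cycles, utilization 3/4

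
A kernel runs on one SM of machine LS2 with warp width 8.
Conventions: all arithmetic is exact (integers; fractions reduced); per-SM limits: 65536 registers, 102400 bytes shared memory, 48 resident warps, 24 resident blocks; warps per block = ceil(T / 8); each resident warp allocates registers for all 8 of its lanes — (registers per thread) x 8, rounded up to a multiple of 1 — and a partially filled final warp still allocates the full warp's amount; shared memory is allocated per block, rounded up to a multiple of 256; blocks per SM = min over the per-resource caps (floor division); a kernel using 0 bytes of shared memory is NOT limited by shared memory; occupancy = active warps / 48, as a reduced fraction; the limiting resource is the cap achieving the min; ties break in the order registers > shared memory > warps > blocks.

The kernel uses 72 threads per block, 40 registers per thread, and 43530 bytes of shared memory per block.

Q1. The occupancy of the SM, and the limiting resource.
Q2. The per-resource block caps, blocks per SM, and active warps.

Answer: occupancy 3/8, limited by shared memory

registers: 22 blocks
shared memory: 2 blocks
warps: 5 blocks
blocks: 24 blocks

Answer: 2 blocks, 18 active warps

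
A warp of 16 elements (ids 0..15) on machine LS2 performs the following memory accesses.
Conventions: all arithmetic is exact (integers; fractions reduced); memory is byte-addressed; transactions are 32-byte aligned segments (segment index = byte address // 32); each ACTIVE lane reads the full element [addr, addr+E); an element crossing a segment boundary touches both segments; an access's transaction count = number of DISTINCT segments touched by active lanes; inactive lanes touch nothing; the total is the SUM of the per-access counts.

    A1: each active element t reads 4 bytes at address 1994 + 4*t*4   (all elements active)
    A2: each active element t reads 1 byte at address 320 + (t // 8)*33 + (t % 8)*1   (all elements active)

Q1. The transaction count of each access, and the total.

A1: 8 transactions
A2: 2 transactions

Answer: 8,2; total 10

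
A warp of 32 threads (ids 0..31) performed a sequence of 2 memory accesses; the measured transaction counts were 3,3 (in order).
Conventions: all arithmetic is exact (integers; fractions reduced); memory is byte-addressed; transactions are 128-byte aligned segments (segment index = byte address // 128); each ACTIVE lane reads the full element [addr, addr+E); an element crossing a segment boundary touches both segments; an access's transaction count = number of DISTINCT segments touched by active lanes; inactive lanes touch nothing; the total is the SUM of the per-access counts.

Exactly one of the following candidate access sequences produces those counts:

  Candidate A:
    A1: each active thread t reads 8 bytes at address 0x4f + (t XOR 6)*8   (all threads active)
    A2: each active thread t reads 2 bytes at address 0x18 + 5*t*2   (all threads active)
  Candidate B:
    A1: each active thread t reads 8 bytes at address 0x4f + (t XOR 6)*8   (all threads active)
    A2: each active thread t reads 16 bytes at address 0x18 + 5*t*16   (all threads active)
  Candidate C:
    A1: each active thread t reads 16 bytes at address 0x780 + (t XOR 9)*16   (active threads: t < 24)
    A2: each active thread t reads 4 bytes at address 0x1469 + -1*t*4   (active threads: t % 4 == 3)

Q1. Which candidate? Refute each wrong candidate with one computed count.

B: A2 gives 20 transactions, not 3
C: A2 gives 2 transactions, not 3
A: all counts match (3,3)

Answer: A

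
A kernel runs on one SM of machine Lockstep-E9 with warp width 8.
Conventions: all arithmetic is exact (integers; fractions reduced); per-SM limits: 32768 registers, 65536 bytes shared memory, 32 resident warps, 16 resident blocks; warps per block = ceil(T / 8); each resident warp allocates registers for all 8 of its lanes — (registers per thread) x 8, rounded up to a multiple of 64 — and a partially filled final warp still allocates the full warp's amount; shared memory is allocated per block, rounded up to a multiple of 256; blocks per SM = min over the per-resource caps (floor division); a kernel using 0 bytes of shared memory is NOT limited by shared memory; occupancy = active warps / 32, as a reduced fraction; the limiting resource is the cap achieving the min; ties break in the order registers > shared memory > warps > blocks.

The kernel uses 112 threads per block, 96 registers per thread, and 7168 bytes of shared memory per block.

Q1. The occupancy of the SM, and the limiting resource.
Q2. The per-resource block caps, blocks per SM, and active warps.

Answer: occupancy 7/8, limited by warps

registers: 3 blocks
shared memory: 9 blocks
warps: 2 blocks
blocks: 16 blocks

Answer: 2 blocks, 28 active warps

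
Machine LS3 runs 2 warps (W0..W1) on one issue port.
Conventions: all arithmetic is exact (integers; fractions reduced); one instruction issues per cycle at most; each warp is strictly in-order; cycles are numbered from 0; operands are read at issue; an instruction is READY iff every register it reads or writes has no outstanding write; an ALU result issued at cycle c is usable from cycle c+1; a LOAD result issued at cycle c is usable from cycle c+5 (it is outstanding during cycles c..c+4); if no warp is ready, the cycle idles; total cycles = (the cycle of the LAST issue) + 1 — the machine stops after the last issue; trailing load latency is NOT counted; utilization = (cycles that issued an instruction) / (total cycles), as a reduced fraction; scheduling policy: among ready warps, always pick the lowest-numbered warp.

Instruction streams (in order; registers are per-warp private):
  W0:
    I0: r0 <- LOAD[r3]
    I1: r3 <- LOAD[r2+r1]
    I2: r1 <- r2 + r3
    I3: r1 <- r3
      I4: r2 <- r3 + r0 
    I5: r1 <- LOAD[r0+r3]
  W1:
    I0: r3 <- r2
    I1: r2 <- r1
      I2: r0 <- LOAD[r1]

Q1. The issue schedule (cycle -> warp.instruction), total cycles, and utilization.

cycle 0: W0.I0
cycle 1: W0.I1
cycle 2: W1.I0
cycle 3: W1.I1
cycle 4: W1.I2
cycle 5: idle
cycle 6: W0.I2
cycle 7: W0.I3
cycle 8: W0.I4
cycle 9: W0.I5

Answer: 10 cycles, utilization 9/10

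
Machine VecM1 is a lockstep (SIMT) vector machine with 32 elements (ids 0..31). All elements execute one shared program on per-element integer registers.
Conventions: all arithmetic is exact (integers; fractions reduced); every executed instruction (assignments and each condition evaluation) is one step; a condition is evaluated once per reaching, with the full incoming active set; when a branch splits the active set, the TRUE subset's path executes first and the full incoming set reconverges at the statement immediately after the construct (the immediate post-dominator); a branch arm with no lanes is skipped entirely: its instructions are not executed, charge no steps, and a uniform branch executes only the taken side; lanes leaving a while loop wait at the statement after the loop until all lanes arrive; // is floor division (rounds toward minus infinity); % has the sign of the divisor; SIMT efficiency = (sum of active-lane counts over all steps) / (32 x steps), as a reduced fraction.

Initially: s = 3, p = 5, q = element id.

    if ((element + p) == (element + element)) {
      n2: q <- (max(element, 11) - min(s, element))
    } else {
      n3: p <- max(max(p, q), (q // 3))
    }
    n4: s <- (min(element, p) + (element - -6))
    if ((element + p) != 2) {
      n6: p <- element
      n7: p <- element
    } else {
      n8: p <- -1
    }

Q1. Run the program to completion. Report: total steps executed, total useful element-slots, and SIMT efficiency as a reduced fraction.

Answer: 7 steps, 192 useful, 6/7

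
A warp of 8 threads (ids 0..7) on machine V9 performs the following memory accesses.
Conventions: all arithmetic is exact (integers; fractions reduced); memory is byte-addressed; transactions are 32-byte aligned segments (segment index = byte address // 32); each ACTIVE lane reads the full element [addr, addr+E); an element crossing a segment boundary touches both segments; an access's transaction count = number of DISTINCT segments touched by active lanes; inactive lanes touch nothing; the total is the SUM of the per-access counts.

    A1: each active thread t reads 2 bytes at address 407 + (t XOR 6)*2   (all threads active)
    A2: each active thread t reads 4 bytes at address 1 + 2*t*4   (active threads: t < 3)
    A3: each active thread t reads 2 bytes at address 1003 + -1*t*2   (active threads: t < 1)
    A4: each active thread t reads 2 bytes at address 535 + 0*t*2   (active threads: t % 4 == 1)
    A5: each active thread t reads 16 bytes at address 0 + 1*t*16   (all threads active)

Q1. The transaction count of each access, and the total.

A1: 2 transactions
A2: 1 transaction
A3: 1 transaction
A4: 1 transaction
A5: 4 transactions

Answer: 2,1,1,1,4; total 9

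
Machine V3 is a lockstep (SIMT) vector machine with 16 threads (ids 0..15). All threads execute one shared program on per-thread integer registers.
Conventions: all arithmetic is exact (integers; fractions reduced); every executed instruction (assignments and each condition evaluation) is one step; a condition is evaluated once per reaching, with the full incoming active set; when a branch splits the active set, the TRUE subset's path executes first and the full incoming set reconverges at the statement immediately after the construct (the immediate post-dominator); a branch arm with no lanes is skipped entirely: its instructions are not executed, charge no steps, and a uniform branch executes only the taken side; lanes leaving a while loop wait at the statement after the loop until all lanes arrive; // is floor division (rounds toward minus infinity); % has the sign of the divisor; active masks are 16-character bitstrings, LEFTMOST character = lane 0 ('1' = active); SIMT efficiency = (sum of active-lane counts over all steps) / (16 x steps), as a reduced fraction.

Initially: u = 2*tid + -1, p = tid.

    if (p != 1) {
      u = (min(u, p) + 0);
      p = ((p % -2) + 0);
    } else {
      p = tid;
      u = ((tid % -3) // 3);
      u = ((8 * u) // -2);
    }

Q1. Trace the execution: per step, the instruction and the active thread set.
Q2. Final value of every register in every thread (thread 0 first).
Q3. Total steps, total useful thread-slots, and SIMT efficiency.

step 0: eval (p != 1)                1111111111111111
step 1: u <- (min(u, p) + 0)         1011111111111111
step 2: p <- ((p % -2) + 0)          1011111111111111
step 3: p <- tid                     0100000000000000
step 4: u <- ((tid % -3) // 3)       0100000000000000
step 5: u <- ((8 * u) // -2)         0100000000000000

Answer: 6 steps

u: -1,4,2,3,4,5,6,7,8,9,10,11,12,13,14,15
p: 0,1,0,-1,0,-1,0,-1,0,-1,0,-1,0,-1,0,-1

steps = 6; useful = 49; efficiency = 49/96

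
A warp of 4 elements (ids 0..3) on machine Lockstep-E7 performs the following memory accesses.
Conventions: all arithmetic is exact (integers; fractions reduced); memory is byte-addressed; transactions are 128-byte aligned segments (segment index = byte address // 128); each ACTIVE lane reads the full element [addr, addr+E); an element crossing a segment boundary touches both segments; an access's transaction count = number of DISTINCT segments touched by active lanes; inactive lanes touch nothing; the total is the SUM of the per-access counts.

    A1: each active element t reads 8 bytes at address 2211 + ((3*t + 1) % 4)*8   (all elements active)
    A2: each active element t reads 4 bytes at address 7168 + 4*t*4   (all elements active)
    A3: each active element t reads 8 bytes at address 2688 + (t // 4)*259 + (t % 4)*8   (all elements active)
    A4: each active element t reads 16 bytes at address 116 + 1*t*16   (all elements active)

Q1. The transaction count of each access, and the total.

A1: 1 transaction
A2: 1 transaction
A3: 1 transaction
A4: 2 transactions

Answer: 1,1,1,2; total 5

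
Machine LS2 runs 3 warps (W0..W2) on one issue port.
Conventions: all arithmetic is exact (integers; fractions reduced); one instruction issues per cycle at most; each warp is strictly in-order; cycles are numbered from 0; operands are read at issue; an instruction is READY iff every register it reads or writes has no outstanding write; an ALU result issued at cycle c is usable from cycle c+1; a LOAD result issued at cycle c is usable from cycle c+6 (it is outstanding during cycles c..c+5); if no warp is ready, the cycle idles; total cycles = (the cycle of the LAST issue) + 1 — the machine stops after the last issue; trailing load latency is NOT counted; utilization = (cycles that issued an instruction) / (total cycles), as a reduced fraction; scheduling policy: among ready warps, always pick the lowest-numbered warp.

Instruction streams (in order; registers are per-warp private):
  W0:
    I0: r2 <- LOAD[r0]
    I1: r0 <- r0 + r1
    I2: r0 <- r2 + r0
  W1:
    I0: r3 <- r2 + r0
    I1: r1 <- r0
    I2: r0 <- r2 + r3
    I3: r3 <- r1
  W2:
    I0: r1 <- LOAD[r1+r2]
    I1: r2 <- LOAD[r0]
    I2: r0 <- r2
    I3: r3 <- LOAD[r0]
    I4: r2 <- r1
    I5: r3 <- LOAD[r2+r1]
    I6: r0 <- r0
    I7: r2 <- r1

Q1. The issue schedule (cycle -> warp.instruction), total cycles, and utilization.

cycle 0: W0.I0
cycle 1: W0.I1
cycle 2: W1.I0
cycle 3: W1.I1
cycle 4: W1.I2
cycle 5: W1.I3
cycle 6: W0.I2
cycle 7: W2.I0
cycle 8: W2.I1
cycle 9: idle
cycle 10: idle
cycle 11: idle
cycle 12: idle
cycle 13: idle
cycle 14: W2.I2
cycle 15: W2.I3
cycle 16: W2.I4
cycle 17: idle
cycle 18: idle
cycle 19: idle
cycle 20: idle
cycle 21: W2.I5
cycle 22: W2.I6
cycle 23: W2.I7

Answer: 24 cycles, utilization 5/8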